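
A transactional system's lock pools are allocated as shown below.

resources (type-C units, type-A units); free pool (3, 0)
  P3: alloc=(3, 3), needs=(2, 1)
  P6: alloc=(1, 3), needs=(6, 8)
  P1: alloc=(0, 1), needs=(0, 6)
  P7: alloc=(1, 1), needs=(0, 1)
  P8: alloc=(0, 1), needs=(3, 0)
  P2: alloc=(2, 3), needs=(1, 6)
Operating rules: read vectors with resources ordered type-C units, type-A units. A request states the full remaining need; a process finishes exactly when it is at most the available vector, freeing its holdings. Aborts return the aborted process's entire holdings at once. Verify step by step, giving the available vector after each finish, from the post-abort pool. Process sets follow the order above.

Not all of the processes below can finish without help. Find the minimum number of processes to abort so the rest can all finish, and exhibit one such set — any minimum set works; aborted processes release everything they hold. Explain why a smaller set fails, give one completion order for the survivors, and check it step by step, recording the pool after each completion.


Minimum abort set: P2.
Key observation: aborting P2 returns (2, 3), and P1 — hopeless before — runs at step 2 with the returned capacity in the pool.
No smaller set exists: with zero aborts the deadlock remains.
Survivors finish in the order: P3, P1, P8, P6, P7. Step-by-step check (pool after the aborts first):
  pool = (5, 3)
  P3: need (2, 1) fits (5, 3); releases (3, 3), pool now (8, 6)
  P1: need (0, 6) fits (8, 6); releases (0, 1), pool now (8, 7)
  P8: need (3, 0) fits (8, 7); releases (0, 1), pool now (8, 8)
  P6: need (6, 8) fits (8, 8); releases (1, 3), pool now (9, 11)
  P7: need (0, 1) fits (9, 11); releases (1, 1), pool now (10, 12)


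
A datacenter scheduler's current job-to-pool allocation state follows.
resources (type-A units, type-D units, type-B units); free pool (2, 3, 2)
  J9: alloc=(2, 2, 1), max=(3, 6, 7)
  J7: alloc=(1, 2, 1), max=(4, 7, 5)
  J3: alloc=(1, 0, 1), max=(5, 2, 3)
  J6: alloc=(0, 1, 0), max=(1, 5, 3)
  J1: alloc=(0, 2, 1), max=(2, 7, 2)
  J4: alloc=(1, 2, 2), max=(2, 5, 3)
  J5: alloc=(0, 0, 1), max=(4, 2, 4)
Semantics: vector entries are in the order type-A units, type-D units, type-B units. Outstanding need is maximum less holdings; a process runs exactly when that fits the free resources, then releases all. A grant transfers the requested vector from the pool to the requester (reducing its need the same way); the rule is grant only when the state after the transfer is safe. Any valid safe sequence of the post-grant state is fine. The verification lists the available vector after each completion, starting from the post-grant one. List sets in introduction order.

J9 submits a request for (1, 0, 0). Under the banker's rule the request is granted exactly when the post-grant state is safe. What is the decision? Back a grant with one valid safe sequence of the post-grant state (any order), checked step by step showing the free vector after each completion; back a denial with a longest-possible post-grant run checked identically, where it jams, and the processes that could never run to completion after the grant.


DENY. Granting would leave the state unsafe.
Key observation: after J4, J1, J6 the pool peaks at (2, 8, 5), and each blocked process is short somewhere: J9 on type-B units; J7 on type-A units; J3 on type-A units; J5 on type-A units.
On the post-grant state, J4, J1, J6 is a maximal run — nothing extends it. Check, step by step:
  pool = (1, 3, 2)
  J4 needs (1, 3, 1) <= (1, 3, 2) -> finishes; pool += (1, 2, 2) = (2, 5, 4)
  J1 needs (2, 5, 1) <= (2, 5, 4) -> finishes; pool += (0, 2, 1) = (2, 7, 5)
  J6 needs (1, 4, 3) <= (2, 7, 5) -> finishes; pool += (0, 1, 0) = (2, 8, 5)
  J9 cannot run: need (0, 4, 6) vs free (2, 8, 5) (insufficient type-B units)
  J7 cannot run: need (3, 5, 4) vs free (2, 8, 5) (insufficient type-A units)
  J3 cannot run: need (4, 2, 2) vs free (2, 8, 5) (insufficient type-A units)
  J5 cannot run: need (4, 2, 3) vs free (2, 8, 5) (insufficient type-A units)
Post-grant, the permanently blocked set is J9, J7, J3 and J5.


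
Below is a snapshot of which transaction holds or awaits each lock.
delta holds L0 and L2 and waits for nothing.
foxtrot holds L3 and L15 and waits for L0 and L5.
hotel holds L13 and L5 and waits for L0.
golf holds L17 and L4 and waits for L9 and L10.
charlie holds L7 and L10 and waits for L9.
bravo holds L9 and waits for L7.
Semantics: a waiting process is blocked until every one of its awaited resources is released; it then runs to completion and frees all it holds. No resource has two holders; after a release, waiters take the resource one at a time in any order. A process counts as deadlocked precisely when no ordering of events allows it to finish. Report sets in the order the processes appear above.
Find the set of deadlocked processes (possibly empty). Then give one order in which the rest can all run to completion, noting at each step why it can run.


Deadlocked: golf, charlie and bravo.
Key observation: the cycle charlie -> bravo -> charlie can never break — each member waits on the next; golf waits into the deadlock from upstream.
One completion order for the rest: delta, hotel, foxtrot.
Check, step by step:
  run delta (it waits on nothing); releases L0 and L2
  hotel: everything it awaited (L0) is free; runs, freeing L13 and L5
  foxtrot: everything it awaited (L0 and L5) is free; runs, freeing L3 and L15


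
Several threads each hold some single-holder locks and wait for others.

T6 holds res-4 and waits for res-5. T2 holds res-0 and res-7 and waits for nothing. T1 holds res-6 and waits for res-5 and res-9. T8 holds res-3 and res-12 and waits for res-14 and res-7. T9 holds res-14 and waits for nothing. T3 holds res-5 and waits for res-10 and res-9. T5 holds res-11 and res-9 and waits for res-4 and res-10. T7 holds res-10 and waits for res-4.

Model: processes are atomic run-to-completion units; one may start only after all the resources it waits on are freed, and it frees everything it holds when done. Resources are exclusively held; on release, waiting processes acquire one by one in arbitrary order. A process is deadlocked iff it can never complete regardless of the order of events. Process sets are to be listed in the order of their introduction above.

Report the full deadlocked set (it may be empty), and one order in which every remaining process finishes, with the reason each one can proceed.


Deadlocked: T6, T1, T3, T5 and T7.
Key observation: along T6 -> T3 -> T5 -> T6, each member waits on what the next one holds — a deadlock; T7 is caught in further circular waits and T1 waits into the deadlock from upstream.
A valid finishing order for the others: T9, T2, T8.
Walking it through:
  T9 waits on nothing -> runs at once and releases res-14
  T2 waits on nothing -> runs at once and releases res-0 and res-7
  run T8 (all its waits — res-14 and res-7 — are resolved); releases res-3 and res-12


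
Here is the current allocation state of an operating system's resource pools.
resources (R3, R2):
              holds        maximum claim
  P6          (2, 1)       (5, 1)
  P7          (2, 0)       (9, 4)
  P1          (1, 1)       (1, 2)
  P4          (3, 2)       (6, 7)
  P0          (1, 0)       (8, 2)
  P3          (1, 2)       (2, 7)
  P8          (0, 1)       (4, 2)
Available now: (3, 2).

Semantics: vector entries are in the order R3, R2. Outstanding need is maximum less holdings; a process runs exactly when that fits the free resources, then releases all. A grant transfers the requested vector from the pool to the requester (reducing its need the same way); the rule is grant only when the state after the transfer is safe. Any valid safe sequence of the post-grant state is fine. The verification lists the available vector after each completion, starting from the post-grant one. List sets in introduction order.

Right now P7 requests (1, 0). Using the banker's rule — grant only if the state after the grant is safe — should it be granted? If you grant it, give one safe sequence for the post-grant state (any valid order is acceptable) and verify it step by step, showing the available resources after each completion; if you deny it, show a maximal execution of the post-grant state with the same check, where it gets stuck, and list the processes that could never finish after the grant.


GRANT: granting preserves safety; a valid post-grant sequence is P1, P6, P8, P4, P0, P7, P3.
Key observation: granting shrinks the pool to (2, 2), yet P1 still fits and the chain goes through.
Step-by-step check of the post-grant state:
  pool = (2, 2)
  P1: need (0, 1) fits (2, 2); releases (1, 1), pool now (3, 3)
  P6: need (3, 0) fits (3, 3); releases (2, 1), pool now (5, 4)
  P8: need (4, 1) fits (5, 4); releases (0, 1), pool now (5, 5)
  P4: need (3, 5) fits (5, 5); releases (3, 2), pool now (8, 7)
  P0: need (7, 2) fits (8, 7); releases (1, 0), pool now (9, 7)
  P7: need (6, 4) fits (9, 7); releases (3, 0), pool now (12, 7)
  P3: need (1, 5) fits (12, 7); releases (1, 2), pool now (13, 9)


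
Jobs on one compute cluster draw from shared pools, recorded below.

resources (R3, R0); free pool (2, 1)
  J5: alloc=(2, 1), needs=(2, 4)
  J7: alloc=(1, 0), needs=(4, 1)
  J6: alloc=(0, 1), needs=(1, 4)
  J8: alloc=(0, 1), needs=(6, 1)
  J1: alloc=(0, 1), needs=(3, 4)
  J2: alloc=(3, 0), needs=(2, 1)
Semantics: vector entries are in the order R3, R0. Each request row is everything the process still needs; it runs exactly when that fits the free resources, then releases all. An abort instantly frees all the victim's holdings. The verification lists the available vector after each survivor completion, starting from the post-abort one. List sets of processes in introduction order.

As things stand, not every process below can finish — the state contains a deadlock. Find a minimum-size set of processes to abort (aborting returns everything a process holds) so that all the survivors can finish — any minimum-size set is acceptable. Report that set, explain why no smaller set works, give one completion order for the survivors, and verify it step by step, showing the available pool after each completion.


Abort J5 and J1.
Key observation: no ordering could ever have run J6 before the abort of J5 and J1; with (2, 2) back in the pool it fits at step 4.
Minimality, checking each single-abort alternative: J5 alone leaves J6 blocked (short on R0); J7 alone leaves J5 blocked (short on R0); J6 alone leaves J5 blocked (short on R0); J8 alone leaves J5 blocked (short on R0); J1 alone leaves J5 blocked (short on R0); J2 alone leaves J5 blocked (short on R0).
The survivors complete as J7, J2, J8, J6. Walking it through (starting from the post-abort pool):
  pool = (4, 3)
  run J7 (needs (4, 1), free (4, 3)); after release of (1, 0) the pool is (5, 3)
  run J2 (needs (2, 1), free (5, 3)); after release of (3, 0) the pool is (8, 3)
  run J8 (needs (6, 1), free (8, 3)); after release of (0, 1) the pool is (8, 4)
  run J6 (needs (1, 4), free (8, 4)); after release of (0, 1) the pool is (8, 5)


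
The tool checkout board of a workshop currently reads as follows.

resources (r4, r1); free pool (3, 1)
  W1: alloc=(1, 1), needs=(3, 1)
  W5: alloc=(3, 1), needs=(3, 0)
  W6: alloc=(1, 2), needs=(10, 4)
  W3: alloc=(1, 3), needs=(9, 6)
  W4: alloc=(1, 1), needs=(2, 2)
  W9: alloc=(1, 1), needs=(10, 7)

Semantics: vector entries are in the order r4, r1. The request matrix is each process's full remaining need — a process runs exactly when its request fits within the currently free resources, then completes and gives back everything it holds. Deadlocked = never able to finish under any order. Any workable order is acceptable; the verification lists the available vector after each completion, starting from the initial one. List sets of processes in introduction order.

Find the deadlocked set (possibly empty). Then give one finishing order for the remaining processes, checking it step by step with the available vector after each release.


Deadlocked: W6, W3 and W9.
Key observation: once W5, W1, W4 finish, the pool peaks at (8, 4) — and every remaining process still needs more r4 than that.
The rest can finish in the order W5, W1, W4. Verifying each step:
  pool = (3, 1)
  W5: need (3, 0) fits (3, 1); releases (3, 1), pool now (6, 2)
  W1: need (3, 1) fits (6, 2); releases (1, 1), pool now (7, 3)
  W4: need (2, 2) fits (7, 3); releases (1, 1), pool now (8, 4)
None of the blocked processes ever fits:
  W6 still needs (10, 4) but only (8, 4) is free — short on r4
  W3 still needs (9, 6) but only (8, 4) is free — short on r4 and r1
  W9 still needs (10, 7) but only (8, 4) is free — short on r4 and r1


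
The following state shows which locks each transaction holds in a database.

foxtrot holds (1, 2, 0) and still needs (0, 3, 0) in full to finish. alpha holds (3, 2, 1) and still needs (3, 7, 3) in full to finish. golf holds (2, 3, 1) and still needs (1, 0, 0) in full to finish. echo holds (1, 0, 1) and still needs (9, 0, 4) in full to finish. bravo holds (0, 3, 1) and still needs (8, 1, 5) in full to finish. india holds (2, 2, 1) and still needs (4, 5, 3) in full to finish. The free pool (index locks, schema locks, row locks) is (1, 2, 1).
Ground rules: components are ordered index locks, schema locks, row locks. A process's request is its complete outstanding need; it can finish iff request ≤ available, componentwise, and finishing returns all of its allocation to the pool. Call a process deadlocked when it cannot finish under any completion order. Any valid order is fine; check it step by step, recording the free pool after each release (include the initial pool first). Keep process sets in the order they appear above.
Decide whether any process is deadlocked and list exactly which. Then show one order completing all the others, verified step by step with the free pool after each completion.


Deadlocked: alpha, echo, bravo and india.
Key observation: after golf, foxtrot complete, (4, 7, 2) is the best the pool ever gets, yet each leftover process wants more row locks.
A valid finishing order for the others: golf, foxtrot. Verifying each step:
  pool = (1, 2, 1)
  golf: need (1, 0, 0) fits (1, 2, 1); releases (2, 3, 1), pool now (3, 5, 2)
  foxtrot: need (0, 3, 0) fits (3, 5, 2); releases (1, 2, 0), pool now (4, 7, 2)
None of the blocked processes ever fits:
  alpha still needs (3, 7, 3) but only (4, 7, 2) is free — short on row locks
  echo still needs (9, 0, 4) but only (4, 7, 2) is free — short on index locks and row locks
  bravo still needs (8, 1, 5) but only (4, 7, 2) is free — short on index locks and row locks
  india still needs (4, 5, 3) but only (4, 7, 2) is free — short on row locks


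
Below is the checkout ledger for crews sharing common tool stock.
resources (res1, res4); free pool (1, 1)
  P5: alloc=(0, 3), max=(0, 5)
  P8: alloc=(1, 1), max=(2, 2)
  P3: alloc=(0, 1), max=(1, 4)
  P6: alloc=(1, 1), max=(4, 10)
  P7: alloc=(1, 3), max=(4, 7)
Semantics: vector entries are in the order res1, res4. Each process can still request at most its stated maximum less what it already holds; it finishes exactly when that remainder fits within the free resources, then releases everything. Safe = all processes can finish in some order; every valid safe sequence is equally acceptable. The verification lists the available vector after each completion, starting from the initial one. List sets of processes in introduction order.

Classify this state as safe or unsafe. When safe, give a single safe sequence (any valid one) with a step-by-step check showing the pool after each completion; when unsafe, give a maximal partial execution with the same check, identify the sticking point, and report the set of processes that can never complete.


The state is UNSAFE.
Key observation: no order helps: past P8, P5, P3, the free pool tops out at (2, 6), below what each blocked process needs in res1.
The run P8, P5, P3 cannot be extended any further. Walking it through:
  pool = (1, 1)
  P8: need (1, 1) fits (1, 1); releases (1, 1), pool now (2, 2)
  P5: need (0, 2) fits (2, 2); releases (0, 3), pool now (2, 5)
  P3: need (1, 3) fits (2, 5); releases (0, 1), pool now (2, 6)
  P6 cannot run: need (3, 9) vs free (2, 6) (insufficient res1 and res4)
  P7 cannot run: need (3, 4) vs free (2, 6) (insufficient res1)
Permanently blocked: P6 and P7.


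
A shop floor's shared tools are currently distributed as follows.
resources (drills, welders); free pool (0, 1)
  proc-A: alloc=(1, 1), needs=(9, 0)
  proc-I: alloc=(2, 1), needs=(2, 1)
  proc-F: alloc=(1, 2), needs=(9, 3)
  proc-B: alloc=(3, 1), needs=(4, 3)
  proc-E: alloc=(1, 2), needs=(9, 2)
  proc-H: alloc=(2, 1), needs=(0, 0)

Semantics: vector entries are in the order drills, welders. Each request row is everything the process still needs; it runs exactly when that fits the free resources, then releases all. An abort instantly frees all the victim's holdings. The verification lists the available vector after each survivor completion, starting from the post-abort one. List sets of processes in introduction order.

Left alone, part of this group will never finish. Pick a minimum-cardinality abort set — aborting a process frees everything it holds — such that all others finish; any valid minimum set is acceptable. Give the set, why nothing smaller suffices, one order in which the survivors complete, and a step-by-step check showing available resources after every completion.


Abort proc-A and proc-E.
Key observation: before aborting proc-A and proc-E, proc-F was permanently blocked — no order could ever run it; afterwards it completes at step 4.
Minimality, checking each single-abort alternative: proc-A alone leaves proc-F blocked (short on drills); proc-I alone leaves proc-A blocked (short on drills); proc-F alone leaves proc-A blocked (short on drills); proc-B alone leaves proc-A blocked (short on drills); proc-E alone leaves proc-A blocked (short on drills); proc-H alone leaves proc-A blocked (short on drills).
The survivors complete as proc-H, proc-I, proc-B, proc-F. Check, step by step (starting from the post-abort pool):
  pool = (2, 4)
  proc-H needs (0, 0) <= (2, 4) -> finishes; pool += (2, 1) = (4, 5)
  proc-I needs (2, 1) <= (4, 5) -> finishes; pool += (2, 1) = (6, 6)
  proc-B needs (4, 3) <= (6, 6) -> finishes; pool += (3, 1) = (9, 7)
  proc-F needs (9, 3) <= (9, 7) -> finishes; pool += (1, 2) = (10, 9)


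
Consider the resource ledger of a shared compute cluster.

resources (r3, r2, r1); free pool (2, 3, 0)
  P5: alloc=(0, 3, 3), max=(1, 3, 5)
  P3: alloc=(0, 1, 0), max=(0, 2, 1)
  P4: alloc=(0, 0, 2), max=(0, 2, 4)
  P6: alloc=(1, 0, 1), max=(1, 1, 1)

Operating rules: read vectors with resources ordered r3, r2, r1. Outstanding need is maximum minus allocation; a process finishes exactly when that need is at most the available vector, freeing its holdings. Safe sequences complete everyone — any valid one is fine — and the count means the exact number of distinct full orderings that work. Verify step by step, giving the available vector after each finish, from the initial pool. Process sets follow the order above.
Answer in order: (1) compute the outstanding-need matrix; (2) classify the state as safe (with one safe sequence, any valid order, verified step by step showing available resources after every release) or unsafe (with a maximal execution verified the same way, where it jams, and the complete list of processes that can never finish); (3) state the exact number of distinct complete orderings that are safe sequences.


(1) Outstanding need per process (order r3, r2, r1):
  P5: (1, 0, 2)
  P3: (0, 1, 1)
  P4: (0, 2, 2)
  P6: (0, 1, 0)
(2) UNSAFE — no complete ordering exists.
Key observation: the pool after P6, P3 is (3, 4, 1); every surviving request exceeds it in r1, so progress ends there.
The run P6, P3 cannot be extended any further. Walking it through:
  pool = (2, 3, 0)
  run P6 (needs (0, 1, 0), free (2, 3, 0)); after release of (1, 0, 1) the pool is (3, 3, 1)
  run P3 (needs (0, 1, 1), free (3, 3, 1)); after release of (0, 1, 0) the pool is (3, 4, 1)
  blocked: P5 wants (1, 0, 2), pool (3, 4, 1) — not enough r1
  blocked: P4 wants (0, 2, 2), pool (3, 4, 1) — not enough r1
Permanently blocked: P5 and P4.
(3) The exact count: 0 of the possible complete orderings are safe sequences.


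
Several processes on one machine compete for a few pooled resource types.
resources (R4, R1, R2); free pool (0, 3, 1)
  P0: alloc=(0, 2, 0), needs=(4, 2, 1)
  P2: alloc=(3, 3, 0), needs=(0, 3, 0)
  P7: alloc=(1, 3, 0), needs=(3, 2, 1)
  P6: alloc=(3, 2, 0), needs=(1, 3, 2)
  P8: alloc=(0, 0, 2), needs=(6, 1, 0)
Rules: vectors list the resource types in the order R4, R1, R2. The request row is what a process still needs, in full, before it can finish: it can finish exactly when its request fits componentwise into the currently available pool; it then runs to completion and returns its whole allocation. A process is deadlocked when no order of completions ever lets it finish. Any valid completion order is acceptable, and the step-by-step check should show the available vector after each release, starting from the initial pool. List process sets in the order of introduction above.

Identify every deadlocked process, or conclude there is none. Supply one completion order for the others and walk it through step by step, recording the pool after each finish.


Deadlocked set: P6 and P8.
Key observation: after P2, P7, P0 the pool peaks at (4, 11, 1), and each blocked process is short somewhere: P6 on R2; P8 on R4.
One completion order for the rest: P2, P7, P0. Walking it through:
  pool = (0, 3, 1)
  run P2 (needs (0, 3, 0), free (0, 3, 1)); after release of (3, 3, 0) the pool is (3, 6, 1)
  run P7 (needs (3, 2, 1), free (3, 6, 1)); after release of (1, 3, 0) the pool is (4, 9, 1)
  run P0 (needs (4, 2, 1), free (4, 9, 1)); after release of (0, 2, 0) the pool is (4, 11, 1)
None of the blocked processes ever fits:
  P6 cannot run: need (1, 3, 2) vs free (4, 11, 1) (insufficient R2)
  P8 cannot run: need (6, 1, 0) vs free (4, 11, 1) (insufficient R4)


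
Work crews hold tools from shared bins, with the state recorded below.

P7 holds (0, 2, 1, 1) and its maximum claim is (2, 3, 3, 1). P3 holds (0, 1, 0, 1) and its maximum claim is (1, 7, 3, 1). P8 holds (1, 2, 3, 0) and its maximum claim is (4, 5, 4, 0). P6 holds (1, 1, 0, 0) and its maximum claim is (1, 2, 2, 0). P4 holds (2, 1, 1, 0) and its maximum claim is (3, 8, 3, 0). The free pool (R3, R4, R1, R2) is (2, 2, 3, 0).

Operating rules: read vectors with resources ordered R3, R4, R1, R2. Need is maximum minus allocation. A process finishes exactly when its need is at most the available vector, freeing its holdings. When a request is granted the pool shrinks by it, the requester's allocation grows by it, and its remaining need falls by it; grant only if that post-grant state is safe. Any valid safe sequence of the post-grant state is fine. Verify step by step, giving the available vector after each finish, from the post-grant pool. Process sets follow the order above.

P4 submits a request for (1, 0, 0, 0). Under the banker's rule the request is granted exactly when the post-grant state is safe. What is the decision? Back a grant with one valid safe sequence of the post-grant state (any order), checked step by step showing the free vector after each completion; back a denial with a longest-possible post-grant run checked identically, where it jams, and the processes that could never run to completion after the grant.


DENY: after the grant no complete ordering would exist.
Key observation: after P6, P7 the pool peaks at (2, 5, 4, 1), and each blocked process is short somewhere: P3 on R4; P8 on R3; P4 on R4.
On the post-grant state, P6, P7 is a maximal run — nothing extends it. Walking it through:
  pool = (1, 2, 3, 0)
  P6: need (0, 1, 2, 0) fits (1, 2, 3, 0); releases (1, 1, 0, 0), pool now (2, 3, 3, 0)
  P7: need (2, 1, 2, 0) fits (2, 3, 3, 0); releases (0, 2, 1, 1), pool now (2, 5, 4, 1)
  blocked: P3 wants (1, 6, 3, 0), pool (2, 5, 4, 1) — not enough R4
  blocked: P8 wants (3, 3, 1, 0), pool (2, 5, 4, 1) — not enough R3
  blocked: P4 wants (0, 7, 2, 0), pool (2, 5, 4, 1) — not enough R4
Had the request been granted, P3, P8 and P4 could never finish.


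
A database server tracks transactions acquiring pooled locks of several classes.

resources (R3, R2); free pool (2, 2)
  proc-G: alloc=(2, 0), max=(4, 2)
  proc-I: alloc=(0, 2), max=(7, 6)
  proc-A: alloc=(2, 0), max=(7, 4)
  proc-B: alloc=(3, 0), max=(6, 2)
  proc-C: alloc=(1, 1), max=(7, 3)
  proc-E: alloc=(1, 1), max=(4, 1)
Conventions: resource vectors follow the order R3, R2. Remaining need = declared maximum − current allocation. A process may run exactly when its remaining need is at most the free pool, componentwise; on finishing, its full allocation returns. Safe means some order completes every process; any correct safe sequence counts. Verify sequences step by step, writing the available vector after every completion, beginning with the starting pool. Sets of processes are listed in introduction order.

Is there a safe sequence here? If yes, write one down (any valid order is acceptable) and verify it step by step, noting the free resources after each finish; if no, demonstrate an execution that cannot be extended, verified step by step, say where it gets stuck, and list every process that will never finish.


SAFE, for example via the order proc-G, proc-B, proc-C, proc-E, proc-I, proc-A.
Key observation: reading the order forward, proc-G is the first process whose need (2, 2) meets the free pool (2, 2) exactly on a resource it requests.
Check, step by step:
  pool = (2, 2)
  proc-G needs (2, 2) <= (2, 2) -> finishes; pool += (2, 0) = (4, 2)
  proc-B needs (3, 2) <= (4, 2) -> finishes; pool += (3, 0) = (7, 2)
  proc-C needs (6, 2) <= (7, 2) -> finishes; pool += (1, 1) = (8, 3)
  proc-E needs (3, 0) <= (8, 3) -> finishes; pool += (1, 1) = (9, 4)
  proc-I needs (7, 4) <= (9, 4) -> finishes; pool += (0, 2) = (9, 6)
  proc-A needs (5, 4) <= (9, 6) -> finishes; pool += (2, 0) = (11, 6)


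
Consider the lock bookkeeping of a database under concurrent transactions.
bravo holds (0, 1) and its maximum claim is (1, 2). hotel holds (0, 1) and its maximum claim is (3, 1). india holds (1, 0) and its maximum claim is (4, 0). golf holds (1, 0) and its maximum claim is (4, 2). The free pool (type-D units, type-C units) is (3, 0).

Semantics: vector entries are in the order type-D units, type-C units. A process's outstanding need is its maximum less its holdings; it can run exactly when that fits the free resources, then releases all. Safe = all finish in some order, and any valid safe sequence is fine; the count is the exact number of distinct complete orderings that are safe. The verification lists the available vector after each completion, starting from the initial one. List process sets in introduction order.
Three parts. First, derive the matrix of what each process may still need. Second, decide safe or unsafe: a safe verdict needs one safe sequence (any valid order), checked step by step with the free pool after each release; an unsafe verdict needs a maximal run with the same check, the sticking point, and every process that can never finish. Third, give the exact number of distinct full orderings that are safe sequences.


(1) Remaining need (order type-D units, type-C units):
  bravo: (1, 1)
  hotel: (3, 0)
  india: (3, 0)
  golf: (3, 2)
(2) SAFE — a valid safe sequence is hotel, bravo, india, golf.
Key observation: hotel is the earliest step where a requested resource binds exactly: need (3, 0), pool (3, 0) at its turn.
Step-by-step check:
  pool = (3, 0)
  hotel: need (3, 0) fits (3, 0); releases (0, 1), pool now (3, 1)
  bravo: need (1, 1) fits (3, 1); releases (0, 1), pool now (3, 2)
  india: need (3, 0) fits (3, 2); releases (1, 0), pool now (4, 2)
  golf: need (3, 2) fits (4, 2); releases (1, 0), pool now (5, 2)
(3) Exactly 4 of the possible complete orderings are safe sequences.


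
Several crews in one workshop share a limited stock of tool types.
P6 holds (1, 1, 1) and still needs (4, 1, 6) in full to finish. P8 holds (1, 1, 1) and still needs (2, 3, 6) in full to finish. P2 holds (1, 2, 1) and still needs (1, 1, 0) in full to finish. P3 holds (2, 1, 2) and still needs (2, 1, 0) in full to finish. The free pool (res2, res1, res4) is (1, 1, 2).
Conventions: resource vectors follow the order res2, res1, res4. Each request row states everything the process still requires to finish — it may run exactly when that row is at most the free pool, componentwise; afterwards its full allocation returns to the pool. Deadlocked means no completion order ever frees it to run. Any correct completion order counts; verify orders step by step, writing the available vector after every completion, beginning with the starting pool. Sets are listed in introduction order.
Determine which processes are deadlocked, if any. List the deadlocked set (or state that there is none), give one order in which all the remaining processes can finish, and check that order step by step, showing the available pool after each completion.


The deadlocked set is P6 and P8.
Key observation: res4 is the bottleneck — with P2, P3 done the pool holds (4, 4, 5), short of every remaining need.
A valid finishing order for the others: P2, P3. Check, step by step:
  pool = (1, 1, 2)
  run P2 (needs (1, 1, 0), free (1, 1, 2)); after release of (1, 2, 1) the pool is (2, 3, 3)
  run P3 (needs (2, 1, 0), free (2, 3, 3)); after release of (2, 1, 2) the pool is (4, 4, 5)
The stuck group stays short no matter what:
  blocked: P6 wants (4, 1, 6), pool (4, 4, 5) — not enough res4
  blocked: P8 wants (2, 3, 6), pool (4, 4, 5) — not enough res4


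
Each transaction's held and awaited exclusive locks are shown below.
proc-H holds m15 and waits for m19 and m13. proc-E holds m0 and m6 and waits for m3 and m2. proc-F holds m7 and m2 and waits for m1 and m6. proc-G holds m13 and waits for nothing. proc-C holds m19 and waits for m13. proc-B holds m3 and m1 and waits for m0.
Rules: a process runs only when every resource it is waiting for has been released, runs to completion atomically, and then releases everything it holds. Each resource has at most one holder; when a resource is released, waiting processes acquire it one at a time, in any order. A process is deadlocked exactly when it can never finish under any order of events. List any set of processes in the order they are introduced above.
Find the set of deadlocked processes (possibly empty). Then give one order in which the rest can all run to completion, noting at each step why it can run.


Deadlocked: proc-E, proc-F and proc-B.
Key observation: along proc-E -> proc-F -> proc-E, each member waits on what the next one holds — a deadlock; proc-B is caught in further circular waits.
A valid finishing order for the others: proc-G, proc-C, proc-H.
Check, step by step:
  proc-G: no waits; runs immediately, freeing m13
  proc-C: everything it awaited (m13) is free; runs, freeing m19
  proc-H: everything it awaited (m19 and m13) is free; runs, freeing m15


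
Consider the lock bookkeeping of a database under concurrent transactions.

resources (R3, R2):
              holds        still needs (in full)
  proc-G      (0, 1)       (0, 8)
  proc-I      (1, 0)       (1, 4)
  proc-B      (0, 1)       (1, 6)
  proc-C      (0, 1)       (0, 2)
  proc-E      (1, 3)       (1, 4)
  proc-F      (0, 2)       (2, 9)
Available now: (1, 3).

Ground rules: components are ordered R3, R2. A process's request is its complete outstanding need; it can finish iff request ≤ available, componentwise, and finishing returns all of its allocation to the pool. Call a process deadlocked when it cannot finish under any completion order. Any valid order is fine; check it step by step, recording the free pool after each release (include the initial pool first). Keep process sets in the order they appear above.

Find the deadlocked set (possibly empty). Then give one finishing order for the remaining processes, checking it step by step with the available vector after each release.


The deadlocked set is empty.
Key observation: starting with proc-C, each completion frees enough for the next — no one is permanently blocked.
One completion order for the rest: proc-C, proc-E, proc-B, proc-I, proc-G, proc-F. Walking it through:
  pool = (1, 3)
  proc-C needs (0, 2) <= (1, 3) -> finishes; pool += (0, 1) = (1, 4)
  proc-E needs (1, 4) <= (1, 4) -> finishes; pool += (1, 3) = (2, 7)
  proc-B needs (1, 6) <= (2, 7) -> finishes; pool += (0, 1) = (2, 8)
  proc-I needs (1, 4) <= (2, 8) -> finishes; pool += (1, 0) = (3, 8)
  proc-G needs (0, 8) <= (3, 8) -> finishes; pool += (0, 1) = (3, 9)
  proc-F needs (2, 9) <= (3, 9) -> finishes; pool += (0, 2) = (3, 11)


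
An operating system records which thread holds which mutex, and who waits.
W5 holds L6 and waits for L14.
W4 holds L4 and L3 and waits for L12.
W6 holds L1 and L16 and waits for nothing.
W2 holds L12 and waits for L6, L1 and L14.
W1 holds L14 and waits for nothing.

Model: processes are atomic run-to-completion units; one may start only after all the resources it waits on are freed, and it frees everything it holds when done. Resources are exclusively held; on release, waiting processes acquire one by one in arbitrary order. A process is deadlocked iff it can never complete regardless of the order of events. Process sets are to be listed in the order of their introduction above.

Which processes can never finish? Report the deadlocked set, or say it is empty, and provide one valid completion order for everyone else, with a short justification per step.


The deadlocked set is empty.
Key observation: the wait graph is acyclic; completion cascades from the unblocked processes through everyone else.
One completion order for the rest: W6, W1, W5, W2, W4.
Walking it through:
  W6 waits on nothing -> runs at once and releases L1 and L16
  W1 waits on nothing -> runs at once and releases L14
  W5 waits on L14 — all released -> runs and releases L6
  W2 waits on L6, L1 and L14 — all released -> runs and releases L12
  W4 waits on L12 — all released -> runs and releases L4 and L3


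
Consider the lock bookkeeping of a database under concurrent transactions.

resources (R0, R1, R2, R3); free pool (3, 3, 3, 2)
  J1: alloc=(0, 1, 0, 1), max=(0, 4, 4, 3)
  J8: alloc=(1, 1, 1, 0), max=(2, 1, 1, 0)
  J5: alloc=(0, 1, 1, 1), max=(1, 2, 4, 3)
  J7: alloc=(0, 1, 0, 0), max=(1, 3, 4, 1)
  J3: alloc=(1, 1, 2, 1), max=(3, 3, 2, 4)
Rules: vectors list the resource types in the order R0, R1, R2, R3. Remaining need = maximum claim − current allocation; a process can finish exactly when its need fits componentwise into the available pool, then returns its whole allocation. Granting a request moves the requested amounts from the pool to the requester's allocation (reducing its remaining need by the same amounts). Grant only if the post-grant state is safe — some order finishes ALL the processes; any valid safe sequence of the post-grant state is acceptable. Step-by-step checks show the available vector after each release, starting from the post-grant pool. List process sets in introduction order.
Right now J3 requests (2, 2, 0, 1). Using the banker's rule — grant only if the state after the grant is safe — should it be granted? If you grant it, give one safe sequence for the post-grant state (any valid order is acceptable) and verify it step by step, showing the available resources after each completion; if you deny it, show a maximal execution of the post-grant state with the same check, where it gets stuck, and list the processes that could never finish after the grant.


DENY — the pretend-granted state is unsafe.
Key observation: once J8, J7 finish, the pool peaks at (2, 3, 4, 1) — and every remaining process still needs more R3 than that.
On the post-grant state, J8, J7 is a maximal run — nothing extends it. Step-by-step check:
  pool = (1, 1, 3, 1)
  run J8 (needs (1, 0, 0, 0), free (1, 1, 3, 1)); after release of (1, 1, 1, 0) the pool is (2, 2, 4, 1)
  run J7 (needs (1, 2, 4, 1), free (2, 2, 4, 1)); after release of (0, 1, 0, 0) the pool is (2, 3, 4, 1)
  blocked: J1 wants (0, 3, 4, 2), pool (2, 3, 4, 1) — not enough R3
  blocked: J5 wants (1, 1, 3, 2), pool (2, 3, 4, 1) — not enough R3
  blocked: J3 wants (0, 0, 0, 2), pool (2, 3, 4, 1) — not enough R3
Post-grant, the permanently blocked set is J1, J5 and J3.


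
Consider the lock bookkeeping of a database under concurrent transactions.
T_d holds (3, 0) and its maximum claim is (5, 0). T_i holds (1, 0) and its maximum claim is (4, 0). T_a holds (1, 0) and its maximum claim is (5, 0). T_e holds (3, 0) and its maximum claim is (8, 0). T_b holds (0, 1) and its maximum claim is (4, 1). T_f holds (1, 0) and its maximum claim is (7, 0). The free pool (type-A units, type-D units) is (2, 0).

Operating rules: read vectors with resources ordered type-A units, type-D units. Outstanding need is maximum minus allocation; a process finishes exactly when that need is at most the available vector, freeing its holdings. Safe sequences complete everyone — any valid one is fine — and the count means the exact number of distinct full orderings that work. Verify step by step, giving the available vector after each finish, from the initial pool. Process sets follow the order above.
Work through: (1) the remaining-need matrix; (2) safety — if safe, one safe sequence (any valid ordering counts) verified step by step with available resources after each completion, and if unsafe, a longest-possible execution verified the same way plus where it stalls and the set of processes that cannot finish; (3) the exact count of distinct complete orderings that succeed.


(1) Outstanding need per process (order type-A units, type-D units):
  T_d: (2, 0)
  T_i: (3, 0)
  T_a: (4, 0)
  T_e: (5, 0)
  T_b: (4, 0)
  T_f: (6, 0)
(2) SAFE, for example via the order T_d, T_b, T_i, T_a, T_f, T_e.
Key observation: T_d marks the first exact bind of the order: its need (2, 0) fits the free (2, 0) with zero slack on a requested resource.
Walking it through:
  pool = (2, 0)
  T_d: need (2, 0) fits (2, 0); releases (3, 0), pool now (5, 0)
  T_b: need (4, 0) fits (5, 0); releases (0, 1), pool now (5, 1)
  T_i: need (3, 0) fits (5, 1); releases (1, 0), pool now (6, 1)
  T_a: need (4, 0) fits (6, 1); releases (1, 0), pool now (7, 1)
  T_f: need (6, 0) fits (7, 1); releases (1, 0), pool now (8, 1)
  T_e: need (5, 0) fits (8, 1); releases (3, 0), pool now (11, 1)
(3) Precisely 90 of the possible complete orderings are safe sequences.


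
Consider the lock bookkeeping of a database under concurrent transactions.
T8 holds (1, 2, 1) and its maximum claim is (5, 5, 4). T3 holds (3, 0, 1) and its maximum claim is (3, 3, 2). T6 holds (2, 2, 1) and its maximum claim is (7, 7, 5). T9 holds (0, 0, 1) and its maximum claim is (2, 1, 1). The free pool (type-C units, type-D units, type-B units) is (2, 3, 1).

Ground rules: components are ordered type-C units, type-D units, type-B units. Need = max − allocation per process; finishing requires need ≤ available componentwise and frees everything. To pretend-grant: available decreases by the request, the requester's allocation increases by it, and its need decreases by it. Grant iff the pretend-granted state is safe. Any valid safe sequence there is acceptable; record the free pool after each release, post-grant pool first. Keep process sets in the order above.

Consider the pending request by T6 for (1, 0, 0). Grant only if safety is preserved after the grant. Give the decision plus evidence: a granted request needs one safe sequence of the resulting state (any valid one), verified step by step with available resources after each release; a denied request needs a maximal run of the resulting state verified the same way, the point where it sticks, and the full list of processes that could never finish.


GRANT — the state after the grant stays safe, e.g. via T3, T9, T8, T6.
Key observation: even at the reduced pool (1, 3, 1), T3 fits immediately, so safety survives the grant.
Verifying the post-grant state step by step:
  pool = (1, 3, 1)
  T3 needs (0, 3, 1) <= (1, 3, 1) -> finishes; pool += (3, 0, 1) = (4, 3, 2)
  T9 needs (2, 1, 0) <= (4, 3, 2) -> finishes; pool += (0, 0, 1) = (4, 3, 3)
  T8 needs (4, 3, 3) <= (4, 3, 3) -> finishes; pool += (1, 2, 1) = (5, 5, 4)
  T6 needs (4, 5, 4) <= (5, 5, 4) -> finishes; pool += (3, 2, 1) = (8, 7, 5)
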